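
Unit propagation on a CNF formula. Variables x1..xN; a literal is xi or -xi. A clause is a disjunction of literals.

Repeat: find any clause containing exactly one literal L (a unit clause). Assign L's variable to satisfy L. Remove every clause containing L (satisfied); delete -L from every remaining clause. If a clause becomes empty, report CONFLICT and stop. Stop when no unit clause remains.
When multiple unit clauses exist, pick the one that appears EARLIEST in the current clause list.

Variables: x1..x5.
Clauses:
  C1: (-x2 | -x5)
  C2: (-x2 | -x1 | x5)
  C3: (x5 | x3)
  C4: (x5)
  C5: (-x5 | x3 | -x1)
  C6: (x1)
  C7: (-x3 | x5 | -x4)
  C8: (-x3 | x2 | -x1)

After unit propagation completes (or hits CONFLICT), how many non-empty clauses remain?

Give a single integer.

unit clause [5] forces x5=T; simplify:
  drop -5 from [-2, -5] -> [-2]
  drop -5 from [-5, 3, -1] -> [3, -1]
  satisfied 4 clause(s); 4 remain; assigned so far: [5]
unit clause [-2] forces x2=F; simplify:
  drop 2 from [-3, 2, -1] -> [-3, -1]
  satisfied 1 clause(s); 3 remain; assigned so far: [2, 5]
unit clause [1] forces x1=T; simplify:
  drop -1 from [3, -1] -> [3]
  drop -1 from [-3, -1] -> [-3]
  satisfied 1 clause(s); 2 remain; assigned so far: [1, 2, 5]
unit clause [3] forces x3=T; simplify:
  drop -3 from [-3] -> [] (empty!)
  satisfied 1 clause(s); 1 remain; assigned so far: [1, 2, 3, 5]
CONFLICT (empty clause)

Answer: 0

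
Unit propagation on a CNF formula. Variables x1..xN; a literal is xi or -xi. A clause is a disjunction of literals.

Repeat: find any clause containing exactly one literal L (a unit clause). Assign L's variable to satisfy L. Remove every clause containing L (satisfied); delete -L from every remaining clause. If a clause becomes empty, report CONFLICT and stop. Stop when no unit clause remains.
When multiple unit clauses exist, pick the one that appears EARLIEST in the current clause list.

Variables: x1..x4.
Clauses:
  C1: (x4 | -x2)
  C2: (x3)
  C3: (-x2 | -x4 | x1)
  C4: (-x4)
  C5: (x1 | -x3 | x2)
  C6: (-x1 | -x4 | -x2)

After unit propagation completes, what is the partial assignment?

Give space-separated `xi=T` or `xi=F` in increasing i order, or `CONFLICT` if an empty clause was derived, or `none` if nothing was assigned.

unit clause [3] forces x3=T; simplify:
  drop -3 from [1, -3, 2] -> [1, 2]
  satisfied 1 clause(s); 5 remain; assigned so far: [3]
unit clause [-4] forces x4=F; simplify:
  drop 4 from [4, -2] -> [-2]
  satisfied 3 clause(s); 2 remain; assigned so far: [3, 4]
unit clause [-2] forces x2=F; simplify:
  drop 2 from [1, 2] -> [1]
  satisfied 1 clause(s); 1 remain; assigned so far: [2, 3, 4]
unit clause [1] forces x1=T; simplify:
  satisfied 1 clause(s); 0 remain; assigned so far: [1, 2, 3, 4]

Answer: x1=T x2=F x3=T x4=F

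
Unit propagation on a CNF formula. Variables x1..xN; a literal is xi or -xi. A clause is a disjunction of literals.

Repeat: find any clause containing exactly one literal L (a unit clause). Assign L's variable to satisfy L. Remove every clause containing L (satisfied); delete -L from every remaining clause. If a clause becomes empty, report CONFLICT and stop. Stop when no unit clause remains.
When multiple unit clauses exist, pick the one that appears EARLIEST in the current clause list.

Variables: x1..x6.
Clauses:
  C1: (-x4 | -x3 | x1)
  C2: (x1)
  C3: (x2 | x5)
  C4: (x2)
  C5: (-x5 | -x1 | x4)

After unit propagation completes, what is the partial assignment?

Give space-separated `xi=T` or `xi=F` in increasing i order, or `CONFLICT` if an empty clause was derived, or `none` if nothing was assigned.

Answer: x1=T x2=T

Derivation:
unit clause [1] forces x1=T; simplify:
  drop -1 from [-5, -1, 4] -> [-5, 4]
  satisfied 2 clause(s); 3 remain; assigned so far: [1]
unit clause [2] forces x2=T; simplify:
  satisfied 2 clause(s); 1 remain; assigned so far: [1, 2]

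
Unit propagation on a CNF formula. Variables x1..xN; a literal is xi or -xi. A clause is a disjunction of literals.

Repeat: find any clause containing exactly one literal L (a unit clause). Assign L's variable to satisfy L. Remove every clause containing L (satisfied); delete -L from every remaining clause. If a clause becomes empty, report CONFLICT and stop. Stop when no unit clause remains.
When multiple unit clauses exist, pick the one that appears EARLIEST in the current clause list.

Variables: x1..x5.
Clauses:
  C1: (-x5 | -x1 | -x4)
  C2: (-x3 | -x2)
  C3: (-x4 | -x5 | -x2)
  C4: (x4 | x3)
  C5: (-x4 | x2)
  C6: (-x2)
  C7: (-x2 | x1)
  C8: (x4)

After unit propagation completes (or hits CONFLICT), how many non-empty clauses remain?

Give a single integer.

Answer: 1

Derivation:
unit clause [-2] forces x2=F; simplify:
  drop 2 from [-4, 2] -> [-4]
  satisfied 4 clause(s); 4 remain; assigned so far: [2]
unit clause [-4] forces x4=F; simplify:
  drop 4 from [4, 3] -> [3]
  drop 4 from [4] -> [] (empty!)
  satisfied 2 clause(s); 2 remain; assigned so far: [2, 4]
CONFLICT (empty clause)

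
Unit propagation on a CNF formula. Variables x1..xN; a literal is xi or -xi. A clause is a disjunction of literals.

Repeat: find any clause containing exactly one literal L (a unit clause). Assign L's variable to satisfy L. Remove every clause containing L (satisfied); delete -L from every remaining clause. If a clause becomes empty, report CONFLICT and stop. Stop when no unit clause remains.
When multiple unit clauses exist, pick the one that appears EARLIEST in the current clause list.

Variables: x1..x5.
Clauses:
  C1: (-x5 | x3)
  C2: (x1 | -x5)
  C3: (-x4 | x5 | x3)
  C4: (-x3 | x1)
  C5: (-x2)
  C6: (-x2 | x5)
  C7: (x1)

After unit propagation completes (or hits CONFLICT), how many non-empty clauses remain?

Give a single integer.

Answer: 2

Derivation:
unit clause [-2] forces x2=F; simplify:
  satisfied 2 clause(s); 5 remain; assigned so far: [2]
unit clause [1] forces x1=T; simplify:
  satisfied 3 clause(s); 2 remain; assigned so far: [1, 2]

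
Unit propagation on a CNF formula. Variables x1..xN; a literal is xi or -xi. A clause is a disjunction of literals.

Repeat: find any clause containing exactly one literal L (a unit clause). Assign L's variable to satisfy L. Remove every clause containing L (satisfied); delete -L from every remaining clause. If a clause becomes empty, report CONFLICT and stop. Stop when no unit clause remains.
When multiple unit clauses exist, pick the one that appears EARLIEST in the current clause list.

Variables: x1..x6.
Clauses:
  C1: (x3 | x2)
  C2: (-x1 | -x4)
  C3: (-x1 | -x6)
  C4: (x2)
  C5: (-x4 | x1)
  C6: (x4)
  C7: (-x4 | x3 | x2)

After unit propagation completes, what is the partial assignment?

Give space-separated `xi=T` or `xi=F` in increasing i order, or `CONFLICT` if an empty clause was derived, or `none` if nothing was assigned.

unit clause [2] forces x2=T; simplify:
  satisfied 3 clause(s); 4 remain; assigned so far: [2]
unit clause [4] forces x4=T; simplify:
  drop -4 from [-1, -4] -> [-1]
  drop -4 from [-4, 1] -> [1]
  satisfied 1 clause(s); 3 remain; assigned so far: [2, 4]
unit clause [-1] forces x1=F; simplify:
  drop 1 from [1] -> [] (empty!)
  satisfied 2 clause(s); 1 remain; assigned so far: [1, 2, 4]
CONFLICT (empty clause)

Answer: CONFLICT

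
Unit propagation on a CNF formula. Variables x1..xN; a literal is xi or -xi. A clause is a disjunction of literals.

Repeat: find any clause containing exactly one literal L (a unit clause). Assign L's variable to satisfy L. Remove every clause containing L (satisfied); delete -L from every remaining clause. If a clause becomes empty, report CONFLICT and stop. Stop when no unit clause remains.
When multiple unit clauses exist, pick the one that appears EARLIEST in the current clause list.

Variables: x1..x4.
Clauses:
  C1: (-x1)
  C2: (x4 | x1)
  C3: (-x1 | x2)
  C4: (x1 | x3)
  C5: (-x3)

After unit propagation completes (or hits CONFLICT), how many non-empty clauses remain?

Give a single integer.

unit clause [-1] forces x1=F; simplify:
  drop 1 from [4, 1] -> [4]
  drop 1 from [1, 3] -> [3]
  satisfied 2 clause(s); 3 remain; assigned so far: [1]
unit clause [4] forces x4=T; simplify:
  satisfied 1 clause(s); 2 remain; assigned so far: [1, 4]
unit clause [3] forces x3=T; simplify:
  drop -3 from [-3] -> [] (empty!)
  satisfied 1 clause(s); 1 remain; assigned so far: [1, 3, 4]
CONFLICT (empty clause)

Answer: 0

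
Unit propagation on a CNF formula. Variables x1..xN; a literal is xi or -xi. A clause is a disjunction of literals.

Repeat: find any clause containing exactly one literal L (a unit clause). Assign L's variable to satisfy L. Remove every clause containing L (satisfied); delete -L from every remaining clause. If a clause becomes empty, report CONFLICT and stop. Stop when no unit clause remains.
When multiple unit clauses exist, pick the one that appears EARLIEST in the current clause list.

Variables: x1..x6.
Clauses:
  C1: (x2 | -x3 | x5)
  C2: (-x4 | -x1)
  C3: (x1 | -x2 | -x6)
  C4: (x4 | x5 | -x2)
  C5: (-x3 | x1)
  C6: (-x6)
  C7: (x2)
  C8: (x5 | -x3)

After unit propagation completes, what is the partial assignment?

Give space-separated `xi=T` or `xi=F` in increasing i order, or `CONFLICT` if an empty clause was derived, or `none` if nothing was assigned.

unit clause [-6] forces x6=F; simplify:
  satisfied 2 clause(s); 6 remain; assigned so far: [6]
unit clause [2] forces x2=T; simplify:
  drop -2 from [4, 5, -2] -> [4, 5]
  satisfied 2 clause(s); 4 remain; assigned so far: [2, 6]

Answer: x2=T x6=F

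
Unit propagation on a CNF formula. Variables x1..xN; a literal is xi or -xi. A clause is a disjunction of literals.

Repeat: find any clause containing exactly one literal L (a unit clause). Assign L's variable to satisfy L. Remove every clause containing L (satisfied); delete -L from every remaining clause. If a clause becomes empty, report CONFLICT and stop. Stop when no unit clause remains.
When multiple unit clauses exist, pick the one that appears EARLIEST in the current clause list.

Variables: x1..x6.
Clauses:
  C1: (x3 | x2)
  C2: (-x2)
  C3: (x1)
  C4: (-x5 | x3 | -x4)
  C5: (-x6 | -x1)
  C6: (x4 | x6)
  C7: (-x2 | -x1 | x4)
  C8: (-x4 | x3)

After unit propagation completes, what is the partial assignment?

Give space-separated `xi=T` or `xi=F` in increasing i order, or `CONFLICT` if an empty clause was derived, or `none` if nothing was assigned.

unit clause [-2] forces x2=F; simplify:
  drop 2 from [3, 2] -> [3]
  satisfied 2 clause(s); 6 remain; assigned so far: [2]
unit clause [3] forces x3=T; simplify:
  satisfied 3 clause(s); 3 remain; assigned so far: [2, 3]
unit clause [1] forces x1=T; simplify:
  drop -1 from [-6, -1] -> [-6]
  satisfied 1 clause(s); 2 remain; assigned so far: [1, 2, 3]
unit clause [-6] forces x6=F; simplify:
  drop 6 from [4, 6] -> [4]
  satisfied 1 clause(s); 1 remain; assigned so far: [1, 2, 3, 6]
unit clause [4] forces x4=T; simplify:
  satisfied 1 clause(s); 0 remain; assigned so far: [1, 2, 3, 4, 6]

Answer: x1=T x2=F x3=T x4=T x6=F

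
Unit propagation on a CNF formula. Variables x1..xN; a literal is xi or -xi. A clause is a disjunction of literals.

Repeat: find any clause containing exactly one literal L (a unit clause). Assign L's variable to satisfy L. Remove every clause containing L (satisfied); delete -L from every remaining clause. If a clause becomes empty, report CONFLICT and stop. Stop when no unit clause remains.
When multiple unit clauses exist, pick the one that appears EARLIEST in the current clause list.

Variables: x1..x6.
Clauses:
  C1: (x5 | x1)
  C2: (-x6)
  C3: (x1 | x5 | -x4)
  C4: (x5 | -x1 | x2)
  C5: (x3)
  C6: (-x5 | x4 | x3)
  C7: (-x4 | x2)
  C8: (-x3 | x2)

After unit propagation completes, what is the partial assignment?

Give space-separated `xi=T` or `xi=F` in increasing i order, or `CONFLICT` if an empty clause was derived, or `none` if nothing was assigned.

unit clause [-6] forces x6=F; simplify:
  satisfied 1 clause(s); 7 remain; assigned so far: [6]
unit clause [3] forces x3=T; simplify:
  drop -3 from [-3, 2] -> [2]
  satisfied 2 clause(s); 5 remain; assigned so far: [3, 6]
unit clause [2] forces x2=T; simplify:
  satisfied 3 clause(s); 2 remain; assigned so far: [2, 3, 6]

Answer: x2=T x3=T x6=F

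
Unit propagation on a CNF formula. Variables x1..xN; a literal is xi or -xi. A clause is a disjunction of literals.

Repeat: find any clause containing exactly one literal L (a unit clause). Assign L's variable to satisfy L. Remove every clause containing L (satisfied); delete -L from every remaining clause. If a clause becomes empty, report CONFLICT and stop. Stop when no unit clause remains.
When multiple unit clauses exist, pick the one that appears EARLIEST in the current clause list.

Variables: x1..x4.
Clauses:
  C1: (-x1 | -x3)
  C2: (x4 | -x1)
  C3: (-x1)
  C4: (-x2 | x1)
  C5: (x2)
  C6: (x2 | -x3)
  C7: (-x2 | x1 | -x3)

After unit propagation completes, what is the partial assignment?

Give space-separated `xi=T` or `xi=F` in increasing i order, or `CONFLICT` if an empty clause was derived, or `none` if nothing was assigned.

unit clause [-1] forces x1=F; simplify:
  drop 1 from [-2, 1] -> [-2]
  drop 1 from [-2, 1, -3] -> [-2, -3]
  satisfied 3 clause(s); 4 remain; assigned so far: [1]
unit clause [-2] forces x2=F; simplify:
  drop 2 from [2] -> [] (empty!)
  drop 2 from [2, -3] -> [-3]
  satisfied 2 clause(s); 2 remain; assigned so far: [1, 2]
CONFLICT (empty clause)

Answer: CONFLICT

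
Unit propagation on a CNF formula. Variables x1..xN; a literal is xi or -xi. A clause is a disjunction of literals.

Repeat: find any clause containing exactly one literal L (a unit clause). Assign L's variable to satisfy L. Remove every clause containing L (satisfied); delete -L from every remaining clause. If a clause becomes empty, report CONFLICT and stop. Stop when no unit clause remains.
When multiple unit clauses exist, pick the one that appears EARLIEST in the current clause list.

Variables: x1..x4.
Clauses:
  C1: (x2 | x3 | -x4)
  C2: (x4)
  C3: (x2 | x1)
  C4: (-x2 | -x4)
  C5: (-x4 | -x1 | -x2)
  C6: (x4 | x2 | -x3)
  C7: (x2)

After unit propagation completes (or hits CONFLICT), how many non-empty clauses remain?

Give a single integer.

unit clause [4] forces x4=T; simplify:
  drop -4 from [2, 3, -4] -> [2, 3]
  drop -4 from [-2, -4] -> [-2]
  drop -4 from [-4, -1, -2] -> [-1, -2]
  satisfied 2 clause(s); 5 remain; assigned so far: [4]
unit clause [-2] forces x2=F; simplify:
  drop 2 from [2, 3] -> [3]
  drop 2 from [2, 1] -> [1]
  drop 2 from [2] -> [] (empty!)
  satisfied 2 clause(s); 3 remain; assigned so far: [2, 4]
CONFLICT (empty clause)

Answer: 2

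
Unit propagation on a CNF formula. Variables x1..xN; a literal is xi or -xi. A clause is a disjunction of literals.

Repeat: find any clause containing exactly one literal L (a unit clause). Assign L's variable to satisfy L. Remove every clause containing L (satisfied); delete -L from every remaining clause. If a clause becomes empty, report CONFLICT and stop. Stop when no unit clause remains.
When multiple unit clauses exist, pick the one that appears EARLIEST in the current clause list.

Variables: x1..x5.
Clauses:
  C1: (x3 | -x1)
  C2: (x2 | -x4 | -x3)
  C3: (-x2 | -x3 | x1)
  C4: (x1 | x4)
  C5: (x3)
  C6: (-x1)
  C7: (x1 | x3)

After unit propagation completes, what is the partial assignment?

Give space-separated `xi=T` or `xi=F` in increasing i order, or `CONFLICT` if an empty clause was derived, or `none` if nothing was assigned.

Answer: CONFLICT

Derivation:
unit clause [3] forces x3=T; simplify:
  drop -3 from [2, -4, -3] -> [2, -4]
  drop -3 from [-2, -3, 1] -> [-2, 1]
  satisfied 3 clause(s); 4 remain; assigned so far: [3]
unit clause [-1] forces x1=F; simplify:
  drop 1 from [-2, 1] -> [-2]
  drop 1 from [1, 4] -> [4]
  satisfied 1 clause(s); 3 remain; assigned so far: [1, 3]
unit clause [-2] forces x2=F; simplify:
  drop 2 from [2, -4] -> [-4]
  satisfied 1 clause(s); 2 remain; assigned so far: [1, 2, 3]
unit clause [-4] forces x4=F; simplify:
  drop 4 from [4] -> [] (empty!)
  satisfied 1 clause(s); 1 remain; assigned so far: [1, 2, 3, 4]
CONFLICT (empty clause)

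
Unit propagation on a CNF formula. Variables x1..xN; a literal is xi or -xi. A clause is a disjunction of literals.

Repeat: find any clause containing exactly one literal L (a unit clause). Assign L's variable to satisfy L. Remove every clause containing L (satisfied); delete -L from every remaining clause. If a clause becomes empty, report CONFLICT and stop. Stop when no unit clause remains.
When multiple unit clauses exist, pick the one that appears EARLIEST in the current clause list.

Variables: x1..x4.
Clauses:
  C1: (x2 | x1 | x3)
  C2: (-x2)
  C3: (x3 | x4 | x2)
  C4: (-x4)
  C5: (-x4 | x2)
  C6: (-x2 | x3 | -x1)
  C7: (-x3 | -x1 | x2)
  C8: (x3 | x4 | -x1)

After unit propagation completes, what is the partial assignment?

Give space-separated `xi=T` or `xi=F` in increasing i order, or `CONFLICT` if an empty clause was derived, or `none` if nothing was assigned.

unit clause [-2] forces x2=F; simplify:
  drop 2 from [2, 1, 3] -> [1, 3]
  drop 2 from [3, 4, 2] -> [3, 4]
  drop 2 from [-4, 2] -> [-4]
  drop 2 from [-3, -1, 2] -> [-3, -1]
  satisfied 2 clause(s); 6 remain; assigned so far: [2]
unit clause [-4] forces x4=F; simplify:
  drop 4 from [3, 4] -> [3]
  drop 4 from [3, 4, -1] -> [3, -1]
  satisfied 2 clause(s); 4 remain; assigned so far: [2, 4]
unit clause [3] forces x3=T; simplify:
  drop -3 from [-3, -1] -> [-1]
  satisfied 3 clause(s); 1 remain; assigned so far: [2, 3, 4]
unit clause [-1] forces x1=F; simplify:
  satisfied 1 clause(s); 0 remain; assigned so far: [1, 2, 3, 4]

Answer: x1=F x2=F x3=T x4=F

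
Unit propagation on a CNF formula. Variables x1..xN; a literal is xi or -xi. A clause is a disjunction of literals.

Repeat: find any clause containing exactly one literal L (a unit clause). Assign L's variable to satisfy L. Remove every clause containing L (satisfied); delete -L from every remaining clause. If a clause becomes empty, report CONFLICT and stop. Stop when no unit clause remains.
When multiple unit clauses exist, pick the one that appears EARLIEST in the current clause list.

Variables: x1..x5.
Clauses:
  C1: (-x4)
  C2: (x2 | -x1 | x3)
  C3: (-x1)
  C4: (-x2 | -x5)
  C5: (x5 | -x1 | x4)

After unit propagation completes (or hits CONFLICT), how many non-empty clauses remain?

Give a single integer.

Answer: 1

Derivation:
unit clause [-4] forces x4=F; simplify:
  drop 4 from [5, -1, 4] -> [5, -1]
  satisfied 1 clause(s); 4 remain; assigned so far: [4]
unit clause [-1] forces x1=F; simplify:
  satisfied 3 clause(s); 1 remain; assigned so far: [1, 4]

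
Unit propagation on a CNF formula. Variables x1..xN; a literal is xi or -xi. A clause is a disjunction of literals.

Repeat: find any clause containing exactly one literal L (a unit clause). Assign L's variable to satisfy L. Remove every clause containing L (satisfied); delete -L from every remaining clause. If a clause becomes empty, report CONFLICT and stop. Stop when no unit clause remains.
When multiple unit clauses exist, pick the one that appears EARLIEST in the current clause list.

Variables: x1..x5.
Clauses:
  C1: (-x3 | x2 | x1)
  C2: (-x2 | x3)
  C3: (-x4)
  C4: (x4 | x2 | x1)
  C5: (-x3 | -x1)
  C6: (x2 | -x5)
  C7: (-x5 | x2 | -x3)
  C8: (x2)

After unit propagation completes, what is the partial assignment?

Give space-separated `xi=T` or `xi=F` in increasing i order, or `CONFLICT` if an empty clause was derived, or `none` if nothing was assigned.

Answer: x1=F x2=T x3=T x4=F

Derivation:
unit clause [-4] forces x4=F; simplify:
  drop 4 from [4, 2, 1] -> [2, 1]
  satisfied 1 clause(s); 7 remain; assigned so far: [4]
unit clause [2] forces x2=T; simplify:
  drop -2 from [-2, 3] -> [3]
  satisfied 5 clause(s); 2 remain; assigned so far: [2, 4]
unit clause [3] forces x3=T; simplify:
  drop -3 from [-3, -1] -> [-1]
  satisfied 1 clause(s); 1 remain; assigned so far: [2, 3, 4]
unit clause [-1] forces x1=F; simplify:
  satisfied 1 clause(s); 0 remain; assigned so far: [1, 2, 3, 4]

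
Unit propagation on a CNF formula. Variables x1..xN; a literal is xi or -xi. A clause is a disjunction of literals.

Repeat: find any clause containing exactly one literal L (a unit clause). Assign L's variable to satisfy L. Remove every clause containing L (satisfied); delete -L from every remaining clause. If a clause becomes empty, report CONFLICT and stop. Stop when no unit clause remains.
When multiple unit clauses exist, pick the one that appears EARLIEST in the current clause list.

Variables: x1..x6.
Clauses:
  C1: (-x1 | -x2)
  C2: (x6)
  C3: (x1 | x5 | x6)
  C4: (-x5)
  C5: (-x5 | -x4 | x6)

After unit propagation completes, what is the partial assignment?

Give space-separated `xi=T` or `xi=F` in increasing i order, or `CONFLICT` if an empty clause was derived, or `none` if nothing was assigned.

Answer: x5=F x6=T

Derivation:
unit clause [6] forces x6=T; simplify:
  satisfied 3 clause(s); 2 remain; assigned so far: [6]
unit clause [-5] forces x5=F; simplify:
  satisfied 1 clause(s); 1 remain; assigned so far: [5, 6]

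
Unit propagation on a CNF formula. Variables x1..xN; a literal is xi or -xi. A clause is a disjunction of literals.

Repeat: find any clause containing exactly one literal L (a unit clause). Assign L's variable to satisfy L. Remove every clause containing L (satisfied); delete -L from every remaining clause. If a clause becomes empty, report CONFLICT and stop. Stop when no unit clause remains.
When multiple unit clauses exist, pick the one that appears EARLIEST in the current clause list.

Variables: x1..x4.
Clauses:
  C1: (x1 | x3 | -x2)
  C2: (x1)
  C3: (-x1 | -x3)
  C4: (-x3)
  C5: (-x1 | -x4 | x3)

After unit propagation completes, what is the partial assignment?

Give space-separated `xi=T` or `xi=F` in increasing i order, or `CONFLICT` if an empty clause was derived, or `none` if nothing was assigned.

unit clause [1] forces x1=T; simplify:
  drop -1 from [-1, -3] -> [-3]
  drop -1 from [-1, -4, 3] -> [-4, 3]
  satisfied 2 clause(s); 3 remain; assigned so far: [1]
unit clause [-3] forces x3=F; simplify:
  drop 3 from [-4, 3] -> [-4]
  satisfied 2 clause(s); 1 remain; assigned so far: [1, 3]
unit clause [-4] forces x4=F; simplify:
  satisfied 1 clause(s); 0 remain; assigned so far: [1, 3, 4]

Answer: x1=T x3=F x4=F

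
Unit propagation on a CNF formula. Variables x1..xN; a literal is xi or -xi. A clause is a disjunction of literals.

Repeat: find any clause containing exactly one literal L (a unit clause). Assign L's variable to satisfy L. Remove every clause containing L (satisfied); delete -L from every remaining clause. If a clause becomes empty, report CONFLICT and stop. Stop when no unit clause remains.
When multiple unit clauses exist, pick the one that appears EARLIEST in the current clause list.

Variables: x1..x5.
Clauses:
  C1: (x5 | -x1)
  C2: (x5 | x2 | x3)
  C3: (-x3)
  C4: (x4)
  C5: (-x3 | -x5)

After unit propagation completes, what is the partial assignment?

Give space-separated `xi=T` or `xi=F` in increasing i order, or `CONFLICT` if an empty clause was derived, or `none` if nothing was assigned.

Answer: x3=F x4=T

Derivation:
unit clause [-3] forces x3=F; simplify:
  drop 3 from [5, 2, 3] -> [5, 2]
  satisfied 2 clause(s); 3 remain; assigned so far: [3]
unit clause [4] forces x4=T; simplify:
  satisfied 1 clause(s); 2 remain; assigned so far: [3, 4]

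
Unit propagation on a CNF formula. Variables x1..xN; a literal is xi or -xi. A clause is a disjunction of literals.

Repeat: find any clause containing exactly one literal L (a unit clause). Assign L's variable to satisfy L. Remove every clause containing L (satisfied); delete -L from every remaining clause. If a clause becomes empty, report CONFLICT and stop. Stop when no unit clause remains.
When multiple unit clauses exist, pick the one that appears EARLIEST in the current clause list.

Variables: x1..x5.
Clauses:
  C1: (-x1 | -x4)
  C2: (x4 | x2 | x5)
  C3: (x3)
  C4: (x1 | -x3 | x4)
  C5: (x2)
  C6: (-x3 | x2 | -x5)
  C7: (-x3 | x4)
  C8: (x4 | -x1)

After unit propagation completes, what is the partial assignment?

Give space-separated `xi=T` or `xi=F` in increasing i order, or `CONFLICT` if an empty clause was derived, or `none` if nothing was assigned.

Answer: x1=F x2=T x3=T x4=T

Derivation:
unit clause [3] forces x3=T; simplify:
  drop -3 from [1, -3, 4] -> [1, 4]
  drop -3 from [-3, 2, -5] -> [2, -5]
  drop -3 from [-3, 4] -> [4]
  satisfied 1 clause(s); 7 remain; assigned so far: [3]
unit clause [2] forces x2=T; simplify:
  satisfied 3 clause(s); 4 remain; assigned so far: [2, 3]
unit clause [4] forces x4=T; simplify:
  drop -4 from [-1, -4] -> [-1]
  satisfied 3 clause(s); 1 remain; assigned so far: [2, 3, 4]
unit clause [-1] forces x1=F; simplify:
  satisfied 1 clause(s); 0 remain; assigned so far: [1, 2, 3, 4]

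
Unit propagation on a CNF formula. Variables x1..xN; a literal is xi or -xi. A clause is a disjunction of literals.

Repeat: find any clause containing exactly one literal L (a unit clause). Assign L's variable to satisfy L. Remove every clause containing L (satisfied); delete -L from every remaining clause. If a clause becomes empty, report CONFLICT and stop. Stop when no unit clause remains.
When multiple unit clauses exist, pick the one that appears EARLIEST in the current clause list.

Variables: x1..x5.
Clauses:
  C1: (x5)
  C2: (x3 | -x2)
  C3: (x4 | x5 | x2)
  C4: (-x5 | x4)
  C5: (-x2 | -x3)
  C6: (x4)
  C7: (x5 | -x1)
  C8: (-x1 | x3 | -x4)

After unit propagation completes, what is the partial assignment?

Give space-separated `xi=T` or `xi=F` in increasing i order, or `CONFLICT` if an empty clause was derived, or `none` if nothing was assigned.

Answer: x4=T x5=T

Derivation:
unit clause [5] forces x5=T; simplify:
  drop -5 from [-5, 4] -> [4]
  satisfied 3 clause(s); 5 remain; assigned so far: [5]
unit clause [4] forces x4=T; simplify:
  drop -4 from [-1, 3, -4] -> [-1, 3]
  satisfied 2 clause(s); 3 remain; assigned so far: [4, 5]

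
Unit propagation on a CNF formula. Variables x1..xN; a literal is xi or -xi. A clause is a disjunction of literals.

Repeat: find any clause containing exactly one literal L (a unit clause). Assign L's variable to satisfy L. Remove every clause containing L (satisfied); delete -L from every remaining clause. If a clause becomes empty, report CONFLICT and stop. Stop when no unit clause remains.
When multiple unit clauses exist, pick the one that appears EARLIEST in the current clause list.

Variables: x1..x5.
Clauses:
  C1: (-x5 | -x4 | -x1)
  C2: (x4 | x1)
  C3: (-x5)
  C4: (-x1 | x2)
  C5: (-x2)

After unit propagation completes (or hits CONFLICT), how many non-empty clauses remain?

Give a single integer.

Answer: 0

Derivation:
unit clause [-5] forces x5=F; simplify:
  satisfied 2 clause(s); 3 remain; assigned so far: [5]
unit clause [-2] forces x2=F; simplify:
  drop 2 from [-1, 2] -> [-1]
  satisfied 1 clause(s); 2 remain; assigned so far: [2, 5]
unit clause [-1] forces x1=F; simplify:
  drop 1 from [4, 1] -> [4]
  satisfied 1 clause(s); 1 remain; assigned so far: [1, 2, 5]
unit clause [4] forces x4=T; simplify:
  satisfied 1 clause(s); 0 remain; assigned so far: [1, 2, 4, 5]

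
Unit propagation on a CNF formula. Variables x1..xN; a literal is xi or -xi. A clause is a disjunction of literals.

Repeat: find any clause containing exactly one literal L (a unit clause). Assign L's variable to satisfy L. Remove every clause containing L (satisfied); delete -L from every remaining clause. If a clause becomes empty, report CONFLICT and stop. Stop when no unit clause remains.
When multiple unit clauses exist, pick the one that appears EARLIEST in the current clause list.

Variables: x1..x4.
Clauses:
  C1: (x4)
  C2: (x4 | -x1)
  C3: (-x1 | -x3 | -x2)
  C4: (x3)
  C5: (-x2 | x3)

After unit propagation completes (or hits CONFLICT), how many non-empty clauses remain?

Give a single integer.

unit clause [4] forces x4=T; simplify:
  satisfied 2 clause(s); 3 remain; assigned so far: [4]
unit clause [3] forces x3=T; simplify:
  drop -3 from [-1, -3, -2] -> [-1, -2]
  satisfied 2 clause(s); 1 remain; assigned so far: [3, 4]

Answer: 1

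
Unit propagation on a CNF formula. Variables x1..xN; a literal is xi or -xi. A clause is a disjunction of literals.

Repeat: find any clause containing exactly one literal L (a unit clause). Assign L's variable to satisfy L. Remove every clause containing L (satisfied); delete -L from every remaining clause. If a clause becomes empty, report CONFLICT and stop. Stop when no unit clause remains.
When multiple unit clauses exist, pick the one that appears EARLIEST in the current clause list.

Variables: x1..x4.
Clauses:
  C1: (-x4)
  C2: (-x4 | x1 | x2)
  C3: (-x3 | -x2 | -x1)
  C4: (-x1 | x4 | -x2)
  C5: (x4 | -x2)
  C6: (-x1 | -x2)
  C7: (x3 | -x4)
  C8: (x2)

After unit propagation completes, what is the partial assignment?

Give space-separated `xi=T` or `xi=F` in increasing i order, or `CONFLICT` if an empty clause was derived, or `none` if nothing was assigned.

unit clause [-4] forces x4=F; simplify:
  drop 4 from [-1, 4, -2] -> [-1, -2]
  drop 4 from [4, -2] -> [-2]
  satisfied 3 clause(s); 5 remain; assigned so far: [4]
unit clause [-2] forces x2=F; simplify:
  drop 2 from [2] -> [] (empty!)
  satisfied 4 clause(s); 1 remain; assigned so far: [2, 4]
CONFLICT (empty clause)

Answer: CONFLICT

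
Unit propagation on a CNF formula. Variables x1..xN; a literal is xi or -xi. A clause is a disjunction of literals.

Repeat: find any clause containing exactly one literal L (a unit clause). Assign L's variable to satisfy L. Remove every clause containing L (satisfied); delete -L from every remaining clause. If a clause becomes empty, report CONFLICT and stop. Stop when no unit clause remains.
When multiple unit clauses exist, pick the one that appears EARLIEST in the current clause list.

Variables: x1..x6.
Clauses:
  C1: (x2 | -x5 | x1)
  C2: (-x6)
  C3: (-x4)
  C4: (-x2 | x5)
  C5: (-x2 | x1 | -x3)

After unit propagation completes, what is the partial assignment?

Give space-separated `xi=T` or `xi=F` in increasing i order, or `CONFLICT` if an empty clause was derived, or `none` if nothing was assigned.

Answer: x4=F x6=F

Derivation:
unit clause [-6] forces x6=F; simplify:
  satisfied 1 clause(s); 4 remain; assigned so far: [6]
unit clause [-4] forces x4=F; simplify:
  satisfied 1 clause(s); 3 remain; assigned so far: [4, 6]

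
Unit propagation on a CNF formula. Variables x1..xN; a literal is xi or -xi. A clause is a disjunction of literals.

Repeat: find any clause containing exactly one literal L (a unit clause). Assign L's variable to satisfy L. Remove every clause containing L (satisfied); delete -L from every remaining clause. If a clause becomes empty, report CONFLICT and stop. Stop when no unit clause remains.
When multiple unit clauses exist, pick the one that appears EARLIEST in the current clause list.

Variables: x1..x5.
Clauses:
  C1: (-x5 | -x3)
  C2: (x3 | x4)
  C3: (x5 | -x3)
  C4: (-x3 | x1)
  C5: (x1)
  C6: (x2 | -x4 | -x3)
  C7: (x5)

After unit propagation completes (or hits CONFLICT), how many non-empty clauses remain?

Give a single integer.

unit clause [1] forces x1=T; simplify:
  satisfied 2 clause(s); 5 remain; assigned so far: [1]
unit clause [5] forces x5=T; simplify:
  drop -5 from [-5, -3] -> [-3]
  satisfied 2 clause(s); 3 remain; assigned so far: [1, 5]
unit clause [-3] forces x3=F; simplify:
  drop 3 from [3, 4] -> [4]
  satisfied 2 clause(s); 1 remain; assigned so far: [1, 3, 5]
unit clause [4] forces x4=T; simplify:
  satisfied 1 clause(s); 0 remain; assigned so far: [1, 3, 4, 5]

Answer: 0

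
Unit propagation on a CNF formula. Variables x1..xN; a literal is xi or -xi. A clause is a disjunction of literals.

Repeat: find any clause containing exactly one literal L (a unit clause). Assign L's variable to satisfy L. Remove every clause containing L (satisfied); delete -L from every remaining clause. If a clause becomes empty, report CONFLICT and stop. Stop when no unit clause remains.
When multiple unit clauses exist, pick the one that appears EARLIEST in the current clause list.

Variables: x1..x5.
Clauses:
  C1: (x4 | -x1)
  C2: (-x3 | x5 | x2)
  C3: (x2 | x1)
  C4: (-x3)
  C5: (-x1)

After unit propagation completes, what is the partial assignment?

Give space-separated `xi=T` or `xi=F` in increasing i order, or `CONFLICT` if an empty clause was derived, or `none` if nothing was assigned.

unit clause [-3] forces x3=F; simplify:
  satisfied 2 clause(s); 3 remain; assigned so far: [3]
unit clause [-1] forces x1=F; simplify:
  drop 1 from [2, 1] -> [2]
  satisfied 2 clause(s); 1 remain; assigned so far: [1, 3]
unit clause [2] forces x2=T; simplify:
  satisfied 1 clause(s); 0 remain; assigned so far: [1, 2, 3]

Answer: x1=F x2=T x3=F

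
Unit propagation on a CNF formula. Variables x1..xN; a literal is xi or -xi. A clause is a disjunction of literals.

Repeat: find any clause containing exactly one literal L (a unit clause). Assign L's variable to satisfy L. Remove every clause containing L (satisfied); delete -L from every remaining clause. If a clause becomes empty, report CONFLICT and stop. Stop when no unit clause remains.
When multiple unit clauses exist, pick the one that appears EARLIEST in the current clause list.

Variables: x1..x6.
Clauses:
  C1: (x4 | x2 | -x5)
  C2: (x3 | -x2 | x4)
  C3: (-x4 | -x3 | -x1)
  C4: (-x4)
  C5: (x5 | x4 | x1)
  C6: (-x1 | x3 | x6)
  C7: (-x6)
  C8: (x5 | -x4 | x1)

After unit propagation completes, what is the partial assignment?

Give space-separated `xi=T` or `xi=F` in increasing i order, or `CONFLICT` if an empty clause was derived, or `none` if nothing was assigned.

Answer: x4=F x6=F

Derivation:
unit clause [-4] forces x4=F; simplify:
  drop 4 from [4, 2, -5] -> [2, -5]
  drop 4 from [3, -2, 4] -> [3, -2]
  drop 4 from [5, 4, 1] -> [5, 1]
  satisfied 3 clause(s); 5 remain; assigned so far: [4]
unit clause [-6] forces x6=F; simplify:
  drop 6 from [-1, 3, 6] -> [-1, 3]
  satisfied 1 clause(s); 4 remain; assigned so far: [4, 6]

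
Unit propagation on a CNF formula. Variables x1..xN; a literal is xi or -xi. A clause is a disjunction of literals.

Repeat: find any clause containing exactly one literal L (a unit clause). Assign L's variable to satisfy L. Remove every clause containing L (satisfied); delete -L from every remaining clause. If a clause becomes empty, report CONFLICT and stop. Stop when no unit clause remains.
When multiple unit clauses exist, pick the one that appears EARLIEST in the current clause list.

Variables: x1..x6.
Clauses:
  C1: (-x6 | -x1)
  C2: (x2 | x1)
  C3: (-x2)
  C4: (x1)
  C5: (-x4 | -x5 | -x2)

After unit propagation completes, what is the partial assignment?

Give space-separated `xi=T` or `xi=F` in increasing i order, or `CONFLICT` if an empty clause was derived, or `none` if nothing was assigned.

Answer: x1=T x2=F x6=F

Derivation:
unit clause [-2] forces x2=F; simplify:
  drop 2 from [2, 1] -> [1]
  satisfied 2 clause(s); 3 remain; assigned so far: [2]
unit clause [1] forces x1=T; simplify:
  drop -1 from [-6, -1] -> [-6]
  satisfied 2 clause(s); 1 remain; assigned so far: [1, 2]
unit clause [-6] forces x6=F; simplify:
  satisfied 1 clause(s); 0 remain; assigned so far: [1, 2, 6]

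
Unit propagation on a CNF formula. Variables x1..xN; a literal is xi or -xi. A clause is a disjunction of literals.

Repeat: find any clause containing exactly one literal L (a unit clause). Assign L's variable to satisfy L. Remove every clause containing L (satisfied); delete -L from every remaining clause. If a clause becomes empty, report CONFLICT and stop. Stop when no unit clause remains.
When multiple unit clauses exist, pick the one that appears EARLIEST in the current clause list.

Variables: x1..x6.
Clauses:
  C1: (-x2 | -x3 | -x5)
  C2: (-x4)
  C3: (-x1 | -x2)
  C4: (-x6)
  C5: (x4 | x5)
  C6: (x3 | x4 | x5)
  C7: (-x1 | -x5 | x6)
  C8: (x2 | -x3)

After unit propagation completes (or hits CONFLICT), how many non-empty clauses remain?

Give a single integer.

Answer: 2

Derivation:
unit clause [-4] forces x4=F; simplify:
  drop 4 from [4, 5] -> [5]
  drop 4 from [3, 4, 5] -> [3, 5]
  satisfied 1 clause(s); 7 remain; assigned so far: [4]
unit clause [-6] forces x6=F; simplify:
  drop 6 from [-1, -5, 6] -> [-1, -5]
  satisfied 1 clause(s); 6 remain; assigned so far: [4, 6]
unit clause [5] forces x5=T; simplify:
  drop -5 from [-2, -3, -5] -> [-2, -3]
  drop -5 from [-1, -5] -> [-1]
  satisfied 2 clause(s); 4 remain; assigned so far: [4, 5, 6]
unit clause [-1] forces x1=F; simplify:
  satisfied 2 clause(s); 2 remain; assigned so far: [1, 4, 5, 6]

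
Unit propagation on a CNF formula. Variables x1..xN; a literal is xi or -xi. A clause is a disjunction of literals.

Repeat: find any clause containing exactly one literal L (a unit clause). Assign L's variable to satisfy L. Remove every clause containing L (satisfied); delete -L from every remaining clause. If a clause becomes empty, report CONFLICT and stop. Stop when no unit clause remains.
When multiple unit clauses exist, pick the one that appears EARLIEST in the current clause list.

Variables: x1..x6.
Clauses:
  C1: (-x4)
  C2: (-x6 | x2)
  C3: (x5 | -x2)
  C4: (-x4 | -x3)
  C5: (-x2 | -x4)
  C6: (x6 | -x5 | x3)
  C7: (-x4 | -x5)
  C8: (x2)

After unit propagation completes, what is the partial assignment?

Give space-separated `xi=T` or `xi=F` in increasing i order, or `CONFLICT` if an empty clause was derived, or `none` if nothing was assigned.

Answer: x2=T x4=F x5=T

Derivation:
unit clause [-4] forces x4=F; simplify:
  satisfied 4 clause(s); 4 remain; assigned so far: [4]
unit clause [2] forces x2=T; simplify:
  drop -2 from [5, -2] -> [5]
  satisfied 2 clause(s); 2 remain; assigned so far: [2, 4]
unit clause [5] forces x5=T; simplify:
  drop -5 from [6, -5, 3] -> [6, 3]
  satisfied 1 clause(s); 1 remain; assigned so far: [2, 4, 5]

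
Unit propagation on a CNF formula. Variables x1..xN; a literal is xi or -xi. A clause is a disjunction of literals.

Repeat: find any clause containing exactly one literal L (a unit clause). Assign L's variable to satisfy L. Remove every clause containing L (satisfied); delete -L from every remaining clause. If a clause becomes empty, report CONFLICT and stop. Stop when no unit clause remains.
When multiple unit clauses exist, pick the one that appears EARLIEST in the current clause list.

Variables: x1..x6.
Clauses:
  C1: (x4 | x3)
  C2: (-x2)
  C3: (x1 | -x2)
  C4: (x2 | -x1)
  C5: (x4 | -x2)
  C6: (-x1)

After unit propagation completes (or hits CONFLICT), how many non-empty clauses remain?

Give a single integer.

unit clause [-2] forces x2=F; simplify:
  drop 2 from [2, -1] -> [-1]
  satisfied 3 clause(s); 3 remain; assigned so far: [2]
unit clause [-1] forces x1=F; simplify:
  satisfied 2 clause(s); 1 remain; assigned so far: [1, 2]

Answer: 1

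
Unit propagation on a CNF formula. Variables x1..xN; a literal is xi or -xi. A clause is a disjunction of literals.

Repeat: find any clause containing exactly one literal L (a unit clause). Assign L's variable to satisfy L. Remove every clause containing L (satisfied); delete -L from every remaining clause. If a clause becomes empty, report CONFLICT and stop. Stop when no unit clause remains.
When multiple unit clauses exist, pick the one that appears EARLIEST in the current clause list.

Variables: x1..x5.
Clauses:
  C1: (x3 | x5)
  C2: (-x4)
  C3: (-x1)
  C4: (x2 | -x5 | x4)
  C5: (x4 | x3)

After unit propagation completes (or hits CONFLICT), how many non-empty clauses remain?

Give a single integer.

Answer: 1

Derivation:
unit clause [-4] forces x4=F; simplify:
  drop 4 from [2, -5, 4] -> [2, -5]
  drop 4 from [4, 3] -> [3]
  satisfied 1 clause(s); 4 remain; assigned so far: [4]
unit clause [-1] forces x1=F; simplify:
  satisfied 1 clause(s); 3 remain; assigned so far: [1, 4]
unit clause [3] forces x3=T; simplify:
  satisfied 2 clause(s); 1 remain; assigned so far: [1, 3, 4]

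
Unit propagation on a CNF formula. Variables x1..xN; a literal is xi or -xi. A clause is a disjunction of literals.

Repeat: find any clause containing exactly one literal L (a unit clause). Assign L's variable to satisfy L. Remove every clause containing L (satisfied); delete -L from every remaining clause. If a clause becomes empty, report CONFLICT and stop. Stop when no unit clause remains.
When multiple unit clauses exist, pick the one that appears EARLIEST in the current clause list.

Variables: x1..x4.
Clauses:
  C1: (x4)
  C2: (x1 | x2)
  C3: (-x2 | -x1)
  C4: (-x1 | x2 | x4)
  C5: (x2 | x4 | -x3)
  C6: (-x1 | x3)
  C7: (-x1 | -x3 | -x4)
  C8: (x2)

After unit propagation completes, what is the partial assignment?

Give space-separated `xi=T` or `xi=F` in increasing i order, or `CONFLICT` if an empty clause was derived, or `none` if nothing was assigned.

Answer: x1=F x2=T x4=T

Derivation:
unit clause [4] forces x4=T; simplify:
  drop -4 from [-1, -3, -4] -> [-1, -3]
  satisfied 3 clause(s); 5 remain; assigned so far: [4]
unit clause [2] forces x2=T; simplify:
  drop -2 from [-2, -1] -> [-1]
  satisfied 2 clause(s); 3 remain; assigned so far: [2, 4]
unit clause [-1] forces x1=F; simplify:
  satisfied 3 clause(s); 0 remain; assigned so far: [1, 2, 4]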